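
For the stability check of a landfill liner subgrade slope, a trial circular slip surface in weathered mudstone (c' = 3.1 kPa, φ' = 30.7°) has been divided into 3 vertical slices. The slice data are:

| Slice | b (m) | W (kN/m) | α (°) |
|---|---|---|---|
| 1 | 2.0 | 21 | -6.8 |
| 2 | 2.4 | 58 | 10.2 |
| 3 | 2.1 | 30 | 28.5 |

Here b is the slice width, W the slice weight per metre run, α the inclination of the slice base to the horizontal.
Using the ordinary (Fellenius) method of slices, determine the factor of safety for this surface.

FS = 3.76

Ordinary method of slices: FS = Σ[c'·Δl_i + (W_i cosα_i)·tanφ'] / Σ W_i sinα_i, with Δl_i = b_i / cosα_i.
Slice 1: Δl = 2.0/cos(-6.8°) = 2.014 m; N'_1 = 21·cos(-6.8°) = 20.9; c'Δl = 6.24; W sinα = -2.5
Slice 2: Δl = 2.4/cos10.2° = 2.439 m; N'_2 = 58·cos10.2° = 57.1; c'Δl = 7.56; W sinα = 10.3
Slice 3: Δl = 2.1/cos28.5° = 2.390 m; N'_3 = 30·cos28.5° = 26.4; c'Δl = 7.41; W sinα = 14.3
Σc'Δl = 21.2 kN/m; ΣN' = 104.3 kN/m; ΣW sinα = 22.1 kN/m
Resisting = 21.2 + 104.3·tan30.7° = 21.2 + 61.9 = 83.1 kN/m
FS = 83.1 / 22.1 = 3.762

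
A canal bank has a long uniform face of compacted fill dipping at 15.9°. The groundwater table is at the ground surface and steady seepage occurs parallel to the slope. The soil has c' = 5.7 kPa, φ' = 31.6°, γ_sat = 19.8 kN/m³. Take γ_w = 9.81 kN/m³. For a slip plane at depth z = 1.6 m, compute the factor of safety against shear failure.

FS = 1.77

With seepage parallel to the slope and the water table at the surface, the effective normal stress on the slip plane uses the buoyant unit weight γ' = γ_sat − γ_w while the driving shear stress uses γ_sat:
FS = [c' + γ' z cos²β tanφ'] / [γ_sat z sinβ cosβ]
γ' = 19.8 − 9.81 = 9.99 kN/m³
Numerator = 5.7 + 9.99·1.6·cos²15.9°·tan31.6° = 5.7 + 9.99·1.6·0.9249·0.6152 = 14.795 kPa
Denominator = 19.8·1.6·sin15.9°·cos15.9° = 19.8·1.6·0.2740·0.9617 = 8.347 kPa
FS = 14.795 / 8.347 = 1.773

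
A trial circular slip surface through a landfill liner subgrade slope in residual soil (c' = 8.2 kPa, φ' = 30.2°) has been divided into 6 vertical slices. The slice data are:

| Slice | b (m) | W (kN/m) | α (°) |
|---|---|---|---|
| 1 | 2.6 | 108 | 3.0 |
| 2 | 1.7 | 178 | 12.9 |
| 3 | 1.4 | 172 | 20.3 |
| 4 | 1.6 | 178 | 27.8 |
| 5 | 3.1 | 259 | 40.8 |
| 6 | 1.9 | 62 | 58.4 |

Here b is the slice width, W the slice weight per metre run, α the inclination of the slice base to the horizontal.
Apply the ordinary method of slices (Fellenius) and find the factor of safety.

FS = 1.48

Ordinary method of slices: FS = Σ[c'·Δl_i + (W_i cosα_i)·tanφ'] / Σ W_i sinα_i, with Δl_i = b_i / cosα_i.
Slice 1: Δl = 2.6/cos3.0° = 2.604 m; N'_1 = 108·cos3.0° = 107.9; c'Δl = 21.35; W sinα = 5.7
Slice 2: Δl = 1.7/cos12.9° = 1.744 m; N'_2 = 178·cos12.9° = 173.5; c'Δl = 14.30; W sinα = 39.7
Slice 3: Δl = 1.4/cos20.3° = 1.493 m; N'_3 = 172·cos20.3° = 161.3; c'Δl = 12.24; W sinα = 59.7
Slice 4: Δl = 1.6/cos27.8° = 1.809 m; N'_4 = 178·cos27.8° = 157.5; c'Δl = 14.83; W sinα = 83.0
Slice 5: Δl = 3.1/cos40.8° = 4.095 m; N'_5 = 259·cos40.8° = 196.1; c'Δl = 33.58; W sinα = 169.2
Slice 6: Δl = 1.9/cos58.4° = 3.626 m; N'_6 = 62·cos58.4° = 32.5; c'Δl = 29.73; W sinα = 52.8
Σc'Δl = 126.0 kN/m; ΣN' = 828.7 kN/m; ΣW sinα = 410.1 kN/m
Resisting = 126.0 + 828.7·tan30.2° = 126.0 + 482.3 = 608.3 kN/m
FS = 608.3 / 410.1 = 1.483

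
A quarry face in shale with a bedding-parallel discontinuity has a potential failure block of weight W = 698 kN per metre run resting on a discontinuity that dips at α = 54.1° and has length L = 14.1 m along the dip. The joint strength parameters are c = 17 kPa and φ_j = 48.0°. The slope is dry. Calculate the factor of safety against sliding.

FS = 1.23

Resolving the block weight along and normal to the plane and applying the Mohr–Coulomb strength on the joint:
N' = W cosα = 698·cos54.1° = 409.3 kN/m
Driving force T = W sinα = 698·sin54.1° = 565.4 kN/m
Resisting force R = c·L + N'·tanφ_j = 17·14.1 + 409.3·tan48.0° = 239.7 + 454.6 = 694.3 kN/m
FS = R / T = 694.3 / 565.4 = 1.228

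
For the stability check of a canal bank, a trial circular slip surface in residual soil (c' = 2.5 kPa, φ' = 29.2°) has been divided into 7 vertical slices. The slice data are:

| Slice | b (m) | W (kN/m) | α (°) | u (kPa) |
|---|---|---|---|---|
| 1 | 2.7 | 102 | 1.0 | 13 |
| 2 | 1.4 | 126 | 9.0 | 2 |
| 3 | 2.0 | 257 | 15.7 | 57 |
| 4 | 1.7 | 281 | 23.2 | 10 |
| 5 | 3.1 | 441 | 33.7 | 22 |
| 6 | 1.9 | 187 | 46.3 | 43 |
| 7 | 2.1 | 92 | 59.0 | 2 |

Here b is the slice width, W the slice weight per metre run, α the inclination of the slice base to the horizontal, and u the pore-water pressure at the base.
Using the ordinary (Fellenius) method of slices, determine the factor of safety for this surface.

FS = 0.83

Ordinary method of slices: FS = Σ[c'·Δl_i + (W_i cosα_i − u_i·Δl_i)·tanφ'] / Σ W_i sinα_i, with Δl_i = b_i / cosα_i.
Slice 1: Δl = 2.7/cos1.0° = 2.700 m; N'_1 = 102·cos1.0° − 13·2.700 = 66.9; c'Δl = 6.75; W sinα = 1.8
Slice 2: Δl = 1.4/cos9.0° = 1.417 m; N'_2 = 126·cos9.0° − 2·1.417 = 121.6; c'Δl = 3.54; W sinα = 19.7
Slice 3: Δl = 2.0/cos15.7° = 2.078 m; N'_3 = 257·cos15.7° − 57·2.078 = 129.0; c'Δl = 5.19; W sinα = 69.5
Slice 4: Δl = 1.7/cos23.2° = 1.850 m; N'_4 = 281·cos23.2° − 10·1.850 = 239.8; c'Δl = 4.62; W sinα = 110.7
Slice 5: Δl = 3.1/cos33.7° = 3.726 m; N'_5 = 441·cos33.7° − 22·3.726 = 284.9; c'Δl = 9.32; W sinα = 244.7
Slice 6: Δl = 1.9/cos46.3° = 2.750 m; N'_6 = 187·cos46.3° − 43·2.750 = 10.9; c'Δl = 6.88; W sinα = 135.2
Slice 7: Δl = 2.1/cos59.0° = 4.077 m; N'_7 = 92·cos59.0° − 2·4.077 = 39.2; c'Δl = 10.19; W sinα = 78.9
Σc'Δl = 46.5 kN/m; ΣN' = 892.4 kN/m; ΣW sinα = 660.5 kN/m
Resisting = 46.5 + 892.4·tan29.2° = 46.5 + 498.7 = 545.2 kN/m
FS = 545.2 / 660.5 = 0.825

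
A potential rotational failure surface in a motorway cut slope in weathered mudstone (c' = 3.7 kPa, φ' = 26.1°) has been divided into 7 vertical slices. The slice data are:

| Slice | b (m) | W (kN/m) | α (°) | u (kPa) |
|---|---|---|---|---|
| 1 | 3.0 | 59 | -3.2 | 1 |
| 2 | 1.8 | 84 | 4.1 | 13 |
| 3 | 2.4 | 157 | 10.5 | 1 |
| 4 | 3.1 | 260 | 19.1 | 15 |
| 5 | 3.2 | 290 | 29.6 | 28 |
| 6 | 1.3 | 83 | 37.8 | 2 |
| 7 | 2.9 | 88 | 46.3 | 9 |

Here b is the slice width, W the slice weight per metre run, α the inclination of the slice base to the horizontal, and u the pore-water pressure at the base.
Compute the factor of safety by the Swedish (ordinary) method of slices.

Ordinary method of slices: FS = Σ[c'·Δl_i + (W_i cosα_i − u_i·Δl_i)·tanφ'] / Σ W_i sinα_i, with Δl_i = b_i / cosα_i.
Slice 1: Δl = 3.0/cos(-3.2°) = 3.005 m; N'_1 = 59·cos(-3.2°) − 1·3.005 = 55.9; c'Δl = 11.12; W sinα = -3.3
Slice 2: Δl = 1.8/cos4.1° = 1.805 m; N'_2 = 84·cos4.1° − 13·1.805 = 60.3; c'Δl = 6.68; W sinα = 6.0
Slice 3: Δl = 2.4/cos10.5° = 2.441 m; N'_3 = 157·cos10.5° − 1·2.441 = 151.9; c'Δl = 9.03; W sinα = 28.6
Slice 4: Δl = 3.1/cos19.1° = 3.281 m; N'_4 = 260·cos19.1° − 15·3.281 = 196.5; c'Δl = 12.14; W sinα = 85.1
Slice 5: Δl = 3.2/cos29.6° = 3.680 m; N'_5 = 290·cos29.6° − 28·3.680 = 149.1; c'Δl = 13.62; W sinα = 143.2
Slice 6: Δl = 1.3/cos37.8° = 1.645 m; N'_6 = 83·cos37.8° − 2·1.645 = 62.3; c'Δl = 6.09; W sinα = 50.9
Slice 7: Δl = 2.9/cos46.3° = 4.198 m; N'_7 = 88·cos46.3° − 9·4.198 = 23.0; c'Δl = 15.53; W sinα = 63.6
Σc'Δl = 74.2 kN/m; ΣN' = 699.1 kN/m; ΣW sinα = 374.1 kN/m
Resisting = 74.2 + 699.1·tan26.1° = 74.2 + 342.5 = 416.7 kN/m
FS = 416.7 / 374.1 = 1.114

FS = 1.11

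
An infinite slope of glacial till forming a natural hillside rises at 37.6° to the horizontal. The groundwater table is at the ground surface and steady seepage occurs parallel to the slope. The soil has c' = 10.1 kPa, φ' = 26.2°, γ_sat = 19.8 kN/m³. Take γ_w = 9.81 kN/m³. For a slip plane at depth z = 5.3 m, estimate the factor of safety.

With seepage parallel to the slope and the water table at the surface, the effective normal stress on the slip plane uses the buoyant unit weight γ' = γ_sat − γ_w while the driving shear stress uses γ_sat:
FS = [c' + γ' z cos²β tanφ'] / [γ_sat z sinβ cosβ]
γ' = 19.8 − 9.81 = 9.99 kN/m³
Numerator = 10.1 + 9.99·5.3·cos²37.6°·tan26.2° = 10.1 + 9.99·5.3·0.6277·0.4921 = 26.454 kPa
Denominator = 19.8·5.3·sin37.6°·cos37.6° = 19.8·5.3·0.6101·0.7923 = 50.729 kPa
FS = 26.454 / 50.729 = 0.521

FS = 0.52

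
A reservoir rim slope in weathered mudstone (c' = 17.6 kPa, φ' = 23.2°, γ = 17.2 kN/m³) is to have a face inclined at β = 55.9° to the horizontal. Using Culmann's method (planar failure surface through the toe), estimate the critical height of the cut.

H_c = 19.66 m

Culmann's analysis gives the critical failure plane at α_cr = (β + φ')/2 = (55.9 + 23.2)/2 = 39.5°, and the critical height
H_c = (4c'/γ) · sinβ cosφ' / [1 − cos(β − φ')]
    = (4·17.6/17.2) · sin55.9°·cos23.2° / [1 − cos(32.7°)]
    = 4.093 · 0.8281·0.9191 / [1 − 0.8415]
    = 4.093 · 0.7611 / 0.1585
    = 19.66 m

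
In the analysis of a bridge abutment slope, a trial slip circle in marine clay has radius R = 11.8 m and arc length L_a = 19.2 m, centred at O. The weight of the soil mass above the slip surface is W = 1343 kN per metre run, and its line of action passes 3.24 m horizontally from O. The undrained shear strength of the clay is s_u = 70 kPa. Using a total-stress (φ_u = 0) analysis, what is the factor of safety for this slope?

Taking moments about the centre O, the resisting moment is provided by the undrained shear strength acting along the arc:
M_R = s_u·L_a·R = 70·19.20·11.8 = 15859.2 kN·m/m
M_D = W·d = 1343·3.24 = 4351.3 kN·m/m
FS = M_R / M_D = 15859.2 / 4351.3 = 3.645

FS = 3.64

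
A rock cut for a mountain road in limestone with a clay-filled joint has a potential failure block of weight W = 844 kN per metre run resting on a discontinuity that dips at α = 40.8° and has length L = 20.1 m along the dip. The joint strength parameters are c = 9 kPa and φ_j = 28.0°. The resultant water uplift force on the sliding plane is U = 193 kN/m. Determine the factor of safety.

FS = 0.76

Resolving the block weight along and normal to the plane and applying the Mohr–Coulomb strength on the joint:
N' = W cosα − U = 844·cos40.8° − 193 = 445.9 kN/m
Driving force T = W sinα = 844·sin40.8° = 551.5 kN/m
Resisting force R = c·L + N'·tanφ_j = 9·20.1 + 445.9·tan28.0° = 180.9 + 237.1 = 418.0 kN/m
FS = R / T = 418.0 / 551.5 = 0.758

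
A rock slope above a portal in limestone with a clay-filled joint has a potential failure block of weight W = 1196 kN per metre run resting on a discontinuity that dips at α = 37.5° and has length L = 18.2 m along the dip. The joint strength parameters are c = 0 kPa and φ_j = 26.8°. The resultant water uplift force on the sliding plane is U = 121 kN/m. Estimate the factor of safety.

FS = 0.57

Resolving the block weight along and normal to the plane and applying the Mohr–Coulomb strength on the joint:
N' = W cosα − U = 1196·cos37.5° − 121 = 827.9 kN/m
Driving force T = W sinα = 1196·sin37.5° = 728.1 kN/m
Resisting force R = c·L + N'·tanφ_j = 0·18.2 + 827.9·tan26.8° = 0.0 + 418.2 = 418.2 kN/m
FS = R / T = 418.2 / 728.1 = 0.574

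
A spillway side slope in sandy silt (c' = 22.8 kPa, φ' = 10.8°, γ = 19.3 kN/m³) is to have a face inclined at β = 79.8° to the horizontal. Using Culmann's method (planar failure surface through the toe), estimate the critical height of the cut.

H_c = 7.12 m

Culmann's analysis gives the critical failure plane at α_cr = (β + φ')/2 = (79.8 + 10.8)/2 = 45.3°, and the critical height
H_c = (4c'/γ) · sinβ cosφ' / [1 − cos(β − φ')]
    = (4·22.8/19.3) · sin79.8°·cos10.8° / [1 − cos(69.0°)]
    = 4.725 · 0.9842·0.9823 / [1 − 0.3584]
    = 4.725 · 0.9668 / 0.6416
    = 7.12 m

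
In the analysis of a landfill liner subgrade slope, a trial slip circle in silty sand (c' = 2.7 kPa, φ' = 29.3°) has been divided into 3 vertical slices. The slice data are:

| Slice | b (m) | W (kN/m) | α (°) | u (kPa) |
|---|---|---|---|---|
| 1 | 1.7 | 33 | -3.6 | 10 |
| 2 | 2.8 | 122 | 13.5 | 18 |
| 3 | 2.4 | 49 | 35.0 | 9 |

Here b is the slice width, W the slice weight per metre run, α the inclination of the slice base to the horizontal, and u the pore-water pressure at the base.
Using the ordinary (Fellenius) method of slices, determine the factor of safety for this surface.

FS = 1.37

Ordinary method of slices: FS = Σ[c'·Δl_i + (W_i cosα_i − u_i·Δl_i)·tanφ'] / Σ W_i sinα_i, with Δl_i = b_i / cosα_i.
Slice 1: Δl = 1.7/cos(-3.6°) = 1.703 m; N'_1 = 33·cos(-3.6°) − 10·1.703 = 15.9; c'Δl = 4.60; W sinα = -2.1
Slice 2: Δl = 2.8/cos13.5° = 2.880 m; N'_2 = 122·cos13.5° − 18·2.880 = 66.8; c'Δl = 7.77; W sinα = 28.5
Slice 3: Δl = 2.4/cos35.0° = 2.930 m; N'_3 = 49·cos35.0° − 9·2.930 = 13.8; c'Δl = 7.91; W sinα = 28.1
Σc'Δl = 20.3 kN/m; ΣN' = 96.5 kN/m; ΣW sinα = 54.5 kN/m
Resisting = 20.3 + 96.5·tan29.3° = 20.3 + 54.1 = 74.4 kN/m
FS = 74.4 / 54.5 = 1.365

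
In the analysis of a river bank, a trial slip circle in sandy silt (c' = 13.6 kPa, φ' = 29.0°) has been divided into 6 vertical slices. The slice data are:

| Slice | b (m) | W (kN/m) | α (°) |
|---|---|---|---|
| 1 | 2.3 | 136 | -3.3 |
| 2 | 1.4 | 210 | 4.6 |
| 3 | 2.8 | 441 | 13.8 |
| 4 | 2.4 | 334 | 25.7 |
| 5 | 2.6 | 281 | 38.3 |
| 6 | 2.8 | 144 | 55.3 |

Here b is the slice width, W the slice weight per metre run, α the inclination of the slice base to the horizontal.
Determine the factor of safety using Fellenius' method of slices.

FS = 1.81

Ordinary method of slices: FS = Σ[c'·Δl_i + (W_i cosα_i)·tanφ'] / Σ W_i sinα_i, with Δl_i = b_i / cosα_i.
Slice 1: Δl = 2.3/cos(-3.3°) = 2.304 m; N'_1 = 136·cos(-3.3°) = 135.8; c'Δl = 31.33; W sinα = -7.8
Slice 2: Δl = 1.4/cos4.6° = 1.405 m; N'_2 = 210·cos4.6° = 209.3; c'Δl = 19.10; W sinα = 16.8
Slice 3: Δl = 2.8/cos13.8° = 2.883 m; N'_3 = 441·cos13.8° = 428.3; c'Δl = 39.21; W sinα = 105.2
Slice 4: Δl = 2.4/cos25.7° = 2.663 m; N'_4 = 334·cos25.7° = 301.0; c'Δl = 36.22; W sinα = 144.8
Slice 5: Δl = 2.6/cos38.3° = 3.313 m; N'_5 = 281·cos38.3° = 220.5; c'Δl = 45.06; W sinα = 174.2
Slice 6: Δl = 2.8/cos55.3° = 4.918 m; N'_6 = 144·cos55.3° = 82.0; c'Δl = 66.89; W sinα = 118.4
Σc'Δl = 237.8 kN/m; ΣN' = 1376.8 kN/m; ΣW sinα = 551.6 kN/m
Resisting = 237.8 + 1376.8·tan29.0° = 237.8 + 763.2 = 1001.0 kN/m
FS = 1001.0 / 551.6 = 1.815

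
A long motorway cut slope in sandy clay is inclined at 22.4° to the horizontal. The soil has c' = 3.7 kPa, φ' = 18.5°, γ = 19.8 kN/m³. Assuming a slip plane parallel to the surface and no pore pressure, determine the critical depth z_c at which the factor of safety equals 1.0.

z_c = 2.82 m

Setting FS = 1.00 in FS = [c' + γz cos²β tanφ'] / [γz sinβ cosβ] and solving for z:
z = c' / [γ cosβ (FS·sinβ − cosβ·tanφ')]
  = 3.7 / [19.8·cos22.4°·(1.00·sin22.4° − cos22.4°·tan18.5°)]
  = 3.7 / [19.8·0.9245·(1.00·0.3811 − 0.9245·0.3346)]
  = 3.7 / 1.3129 = 2.818 m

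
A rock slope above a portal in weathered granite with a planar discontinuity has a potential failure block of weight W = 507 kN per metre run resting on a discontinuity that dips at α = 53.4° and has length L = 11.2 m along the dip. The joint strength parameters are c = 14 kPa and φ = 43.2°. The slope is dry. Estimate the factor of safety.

FS = 1.08

Resolving the block weight along and normal to the plane and applying the Mohr–Coulomb strength on the joint:
N' = W cosα = 507·cos53.4° = 302.3 kN/m
Driving force T = W sinα = 507·sin53.4° = 407.0 kN/m
Resisting force R = c·L + N'·tanφ = 14·11.2 + 302.3·tan43.2° = 156.8 + 283.9 = 440.7 kN/m
FS = R / T = 440.7 / 407.0 = 1.083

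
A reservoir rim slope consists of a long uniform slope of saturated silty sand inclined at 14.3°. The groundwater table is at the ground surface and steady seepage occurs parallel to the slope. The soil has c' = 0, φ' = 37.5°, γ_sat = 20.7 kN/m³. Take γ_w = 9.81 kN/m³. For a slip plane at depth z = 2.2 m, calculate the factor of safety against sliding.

FS = 1.58

With seepage parallel to the slope and the water table at the surface, the effective normal stress on the slip plane uses the buoyant unit weight γ' = γ_sat − γ_w while the driving shear stress uses γ_sat:
FS = [c' + γ' z cos²β tanφ'] / [γ_sat z sinβ cosβ]
(For c' = 0 this reduces to FS = (γ'/γ_sat)·tanφ'/tanβ.)
γ' = 20.7 − 9.81 = 10.89 kN/m³
Numerator = 0.0 + 10.89·2.2·cos²14.3°·tan37.5° = 0.0 + 10.89·2.2·0.9390·0.7673 = 17.262 kPa
Denominator = 20.7·2.2·sin14.3°·cos14.3° = 20.7·2.2·0.2470·0.9690 = 10.900 kPa
FS = 17.262 / 10.900 = 1.584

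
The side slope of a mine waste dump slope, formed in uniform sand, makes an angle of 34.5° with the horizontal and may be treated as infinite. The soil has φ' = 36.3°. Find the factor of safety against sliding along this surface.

For a dry cohesionless infinite slope the factor of safety is FS = tanφ' / tanβ.
FS = tan36.3° / tan34.5° = 0.7346 / 0.6873 = 1.069

FS = 1.07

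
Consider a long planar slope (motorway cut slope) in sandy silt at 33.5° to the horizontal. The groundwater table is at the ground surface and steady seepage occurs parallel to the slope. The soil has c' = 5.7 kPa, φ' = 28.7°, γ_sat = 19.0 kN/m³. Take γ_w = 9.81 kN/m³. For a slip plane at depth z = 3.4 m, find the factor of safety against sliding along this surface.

FS = 0.59

With seepage parallel to the slope and the water table at the surface, the effective normal stress on the slip plane uses the buoyant unit weight γ' = γ_sat − γ_w while the driving shear stress uses γ_sat:
FS = [c' + γ' z cos²β tanφ'] / [γ_sat z sinβ cosβ]
γ' = 19.0 − 9.81 = 9.19 kN/m³
Numerator = 5.7 + 9.19·3.4·cos²33.5°·tan28.7° = 5.7 + 9.19·3.4·0.6954·0.5475 = 17.595 kPa
Denominator = 19.0·3.4·sin33.5°·cos33.5° = 19.0·3.4·0.5519·0.8339 = 29.732 kPa
FS = 17.595 / 29.732 = 0.592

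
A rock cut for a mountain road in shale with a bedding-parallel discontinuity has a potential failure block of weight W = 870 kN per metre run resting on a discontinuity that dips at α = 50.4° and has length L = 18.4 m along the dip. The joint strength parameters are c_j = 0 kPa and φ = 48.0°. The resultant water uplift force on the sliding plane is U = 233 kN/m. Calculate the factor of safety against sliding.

FS = 0.53

Resolving the block weight along and normal to the plane and applying the Mohr–Coulomb strength on the joint:
N' = W cosα − U = 870·cos50.4° − 233 = 321.6 kN/m
Driving force T = W sinα = 870·sin50.4° = 670.3 kN/m
Resisting force R = c_j·L + N'·tanφ = 0·18.4 + 321.6·tan48.0° = 0.0 + 357.1 = 357.1 kN/m
FS = R / T = 357.1 / 670.3 = 0.533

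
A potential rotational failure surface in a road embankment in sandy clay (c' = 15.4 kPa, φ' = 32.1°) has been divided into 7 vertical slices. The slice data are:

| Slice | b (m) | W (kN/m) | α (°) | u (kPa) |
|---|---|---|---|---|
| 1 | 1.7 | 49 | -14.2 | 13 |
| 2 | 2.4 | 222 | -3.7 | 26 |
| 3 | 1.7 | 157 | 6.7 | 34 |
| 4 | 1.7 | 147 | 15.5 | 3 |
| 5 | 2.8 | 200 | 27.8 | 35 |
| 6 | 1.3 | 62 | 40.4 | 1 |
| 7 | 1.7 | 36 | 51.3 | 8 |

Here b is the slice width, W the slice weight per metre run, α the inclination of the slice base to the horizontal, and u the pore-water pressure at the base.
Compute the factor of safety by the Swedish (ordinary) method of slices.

FS = 2.94

Ordinary method of slices: FS = Σ[c'·Δl_i + (W_i cosα_i − u_i·Δl_i)·tanφ'] / Σ W_i sinα_i, with Δl_i = b_i / cosα_i.
Slice 1: Δl = 1.7/cos(-14.2°) = 1.754 m; N'_1 = 49·cos(-14.2°) − 13·1.754 = 24.7; c'Δl = 27.01; W sinα = -12.0
Slice 2: Δl = 2.4/cos(-3.7°) = 2.405 m; N'_2 = 222·cos(-3.7°) − 26·2.405 = 159.0; c'Δl = 37.04; W sinα = -14.3
Slice 3: Δl = 1.7/cos6.7° = 1.712 m; N'_3 = 157·cos6.7° − 34·1.712 = 97.7; c'Δl = 26.36; W sinα = 18.3
Slice 4: Δl = 1.7/cos15.5° = 1.764 m; N'_4 = 147·cos15.5° − 3·1.764 = 136.4; c'Δl = 27.17; W sinα = 39.3
Slice 5: Δl = 2.8/cos27.8° = 3.165 m; N'_5 = 200·cos27.8° − 35·3.165 = 66.1; c'Δl = 48.75; W sinα = 93.3
Slice 6: Δl = 1.3/cos40.4° = 1.707 m; N'_6 = 62·cos40.4° − 1·1.707 = 45.5; c'Δl = 26.29; W sinα = 40.2
Slice 7: Δl = 1.7/cos51.3° = 2.719 m; N'_7 = 36·cos51.3° − 8·2.719 = 0.8; c'Δl = 41.87; W sinα = 28.1
Σc'Δl = 234.5 kN/m; ΣN' = 530.2 kN/m; ΣW sinα = 192.8 kN/m
Resisting = 234.5 + 530.2·tan32.1° = 234.5 + 332.6 = 567.1 kN/m
FS = 567.1 / 192.8 = 2.941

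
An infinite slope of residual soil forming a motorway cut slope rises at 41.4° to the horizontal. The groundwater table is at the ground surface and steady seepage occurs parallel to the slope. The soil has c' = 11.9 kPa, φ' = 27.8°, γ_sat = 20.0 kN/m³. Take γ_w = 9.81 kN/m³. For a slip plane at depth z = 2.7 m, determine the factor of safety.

FS = 0.75

With seepage parallel to the slope and the water table at the surface, the effective normal stress on the slip plane uses the buoyant unit weight γ' = γ_sat − γ_w while the driving shear stress uses γ_sat:
FS = [c' + γ' z cos²β tanφ'] / [γ_sat z sinβ cosβ]
γ' = 20.0 − 9.81 = 10.19 kN/m³
Numerator = 11.9 + 10.19·2.7·cos²41.4°·tan27.8° = 11.9 + 10.19·2.7·0.5627·0.5272 = 20.062 kPa
Denominator = 20.0·2.7·sin41.4°·cos41.4° = 20.0·2.7·0.6613·0.7501 = 26.787 kPa
FS = 20.062 / 26.787 = 0.749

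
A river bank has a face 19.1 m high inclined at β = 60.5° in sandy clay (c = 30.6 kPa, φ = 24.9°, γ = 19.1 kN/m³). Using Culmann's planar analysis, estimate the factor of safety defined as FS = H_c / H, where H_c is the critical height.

H_c = (4c/γ) · sinβ cosφ / [1 − cos(β − φ)]
    = (4·30.6/19.1) · sin60.5°·cos24.9° / [1 − cos35.6°]
    = 6.408 · 0.7895 / 0.1869 = 27.07 m
FS = H_c / H = 27.07 / 19.1 = 1.417

FS = 1.42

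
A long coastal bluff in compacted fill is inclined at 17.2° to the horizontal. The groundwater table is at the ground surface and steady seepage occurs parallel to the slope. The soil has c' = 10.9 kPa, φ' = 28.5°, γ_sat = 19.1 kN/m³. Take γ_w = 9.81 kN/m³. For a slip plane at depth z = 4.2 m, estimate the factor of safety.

With seepage parallel to the slope and the water table at the surface, the effective normal stress on the slip plane uses the buoyant unit weight γ' = γ_sat − γ_w while the driving shear stress uses γ_sat:
FS = [c' + γ' z cos²β tanφ'] / [γ_sat z sinβ cosβ]
γ' = 19.1 − 9.81 = 9.29 kN/m³
Numerator = 10.9 + 9.29·4.2·cos²17.2°·tan28.5° = 10.9 + 9.29·4.2·0.9126·0.5430 = 30.233 kPa
Denominator = 19.1·4.2·sin17.2°·cos17.2° = 19.1·4.2·0.2957·0.9553 = 22.661 kPa
FS = 30.233 / 22.661 = 1.334

FS = 1.33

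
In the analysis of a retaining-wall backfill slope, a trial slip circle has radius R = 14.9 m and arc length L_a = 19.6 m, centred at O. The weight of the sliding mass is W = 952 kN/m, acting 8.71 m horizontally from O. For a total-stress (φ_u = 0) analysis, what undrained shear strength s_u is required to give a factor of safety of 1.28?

FS = s_u·L_a·R / (W·d), so s_u = FS·W·d / (L_a·R).
s_u = 1.28·952·8.71 / (19.60·14.9) = 10613.7 / 292.04 = 36.34 kPa

s_u = 36.3 kPa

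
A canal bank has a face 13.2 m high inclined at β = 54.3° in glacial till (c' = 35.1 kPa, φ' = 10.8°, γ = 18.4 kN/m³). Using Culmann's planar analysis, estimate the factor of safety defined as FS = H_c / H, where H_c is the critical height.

FS = 1.68

H_c = (4c'/γ) · sinβ cosφ' / [1 − cos(β − φ')]
    = (4·35.1/18.4) · sin54.3°·cos10.8° / [1 − cos43.5°]
    = 7.630 · 0.7977 / 0.2746 = 22.16 m
FS = H_c / H = 22.16 / 13.2 = 1.679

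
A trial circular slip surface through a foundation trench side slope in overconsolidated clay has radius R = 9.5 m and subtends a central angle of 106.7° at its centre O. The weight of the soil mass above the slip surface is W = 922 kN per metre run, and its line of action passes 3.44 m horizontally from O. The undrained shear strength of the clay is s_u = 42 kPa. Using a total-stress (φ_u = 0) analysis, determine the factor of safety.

Taking moments about the centre O, the resisting moment is provided by the undrained shear strength acting along the arc:
Arc length L_a = R·θ = 9.5·(106.7°·π/180) = 9.5·1.8623 = 17.69 m
M_R = s_u·L_a·R = 42·17.69·9.5 = 7058.9 kN·m/m
M_D = W·d = 922·3.44 = 3171.7 kN·m/m
FS = M_R / M_D = 7058.9 / 3171.7 = 2.226

FS = 2.23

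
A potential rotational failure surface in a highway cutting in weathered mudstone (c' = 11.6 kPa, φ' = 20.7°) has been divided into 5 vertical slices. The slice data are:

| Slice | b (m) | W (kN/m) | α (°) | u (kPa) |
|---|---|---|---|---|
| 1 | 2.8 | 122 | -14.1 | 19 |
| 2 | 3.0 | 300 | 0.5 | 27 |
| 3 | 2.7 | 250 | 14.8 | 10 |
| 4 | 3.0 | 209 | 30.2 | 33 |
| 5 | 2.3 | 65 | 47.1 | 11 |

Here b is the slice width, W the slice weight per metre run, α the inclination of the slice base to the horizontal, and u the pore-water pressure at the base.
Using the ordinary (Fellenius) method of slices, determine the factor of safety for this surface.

Ordinary method of slices: FS = Σ[c'·Δl_i + (W_i cosα_i − u_i·Δl_i)·tanφ'] / Σ W_i sinα_i, with Δl_i = b_i / cosα_i.
Slice 1: Δl = 2.8/cos(-14.1°) = 2.887 m; N'_1 = 122·cos(-14.1°) − 19·2.887 = 63.5; c'Δl = 33.49; W sinα = -29.7
Slice 2: Δl = 3.0/cos0.5° = 3.000 m; N'_2 = 300·cos0.5° − 27·3.000 = 219.0; c'Δl = 34.80; W sinα = 2.6
Slice 3: Δl = 2.7/cos14.8° = 2.793 m; N'_3 = 250·cos14.8° − 10·2.793 = 213.8; c'Δl = 32.39; W sinα = 63.9
Slice 4: Δl = 3.0/cos30.2° = 3.471 m; N'_4 = 209·cos30.2° − 33·3.471 = 66.1; c'Δl = 40.26; W sinα = 105.1
Slice 5: Δl = 2.3/cos47.1° = 3.379 m; N'_5 = 65·cos47.1° − 11·3.379 = 7.1; c'Δl = 39.19; W sinα = 47.6
Σc'Δl = 180.1 kN/m; ΣN' = 569.4 kN/m; ΣW sinα = 189.5 kN/m
Resisting = 180.1 + 569.4·tan20.7° = 180.1 + 215.2 = 395.3 kN/m
FS = 395.3 / 189.5 = 2.086

FS = 2.09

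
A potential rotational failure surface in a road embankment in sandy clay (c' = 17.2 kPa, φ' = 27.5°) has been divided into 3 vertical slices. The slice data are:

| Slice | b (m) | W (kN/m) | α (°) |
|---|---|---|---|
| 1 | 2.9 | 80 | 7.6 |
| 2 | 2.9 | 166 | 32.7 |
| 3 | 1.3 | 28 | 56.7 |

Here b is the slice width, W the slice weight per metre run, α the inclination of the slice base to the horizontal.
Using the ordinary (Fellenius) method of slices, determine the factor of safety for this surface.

Ordinary method of slices: FS = Σ[c'·Δl_i + (W_i cosα_i)·tanφ'] / Σ W_i sinα_i, with Δl_i = b_i / cosα_i.
Slice 1: Δl = 2.9/cos7.6° = 2.926 m; N'_1 = 80·cos7.6° = 79.3; c'Δl = 50.32; W sinα = 10.6
Slice 2: Δl = 2.9/cos32.7° = 3.446 m; N'_2 = 166·cos32.7° = 139.7; c'Δl = 59.27; W sinα = 89.7
Slice 3: Δl = 1.3/cos56.7° = 2.368 m; N'_3 = 28·cos56.7° = 15.4; c'Δl = 40.73; W sinα = 23.4
Σc'Δl = 150.3 kN/m; ΣN' = 234.4 kN/m; ΣW sinα = 123.7 kN/m
Resisting = 150.3 + 234.4·tan27.5° = 150.3 + 122.0 = 272.3 kN/m
FS = 272.3 / 123.7 = 2.202

FS = 2.20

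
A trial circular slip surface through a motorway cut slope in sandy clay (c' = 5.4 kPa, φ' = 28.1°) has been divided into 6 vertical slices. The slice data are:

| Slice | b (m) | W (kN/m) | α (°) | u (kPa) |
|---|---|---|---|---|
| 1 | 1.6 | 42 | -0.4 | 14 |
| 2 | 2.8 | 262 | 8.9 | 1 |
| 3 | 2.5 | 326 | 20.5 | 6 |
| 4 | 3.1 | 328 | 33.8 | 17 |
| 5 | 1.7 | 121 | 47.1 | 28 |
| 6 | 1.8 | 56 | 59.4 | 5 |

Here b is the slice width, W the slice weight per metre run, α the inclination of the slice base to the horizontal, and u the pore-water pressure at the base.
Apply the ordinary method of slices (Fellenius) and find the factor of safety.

Ordinary method of slices: FS = Σ[c'·Δl_i + (W_i cosα_i − u_i·Δl_i)·tanφ'] / Σ W_i sinα_i, with Δl_i = b_i / cosα_i.
Slice 1: Δl = 1.6/cos(-0.4°) = 1.600 m; N'_1 = 42·cos(-0.4°) − 14·1.600 = 19.6; c'Δl = 8.64; W sinα = -0.3
Slice 2: Δl = 2.8/cos8.9° = 2.834 m; N'_2 = 262·cos8.9° − 1·2.834 = 256.0; c'Δl = 15.30; W sinα = 40.5
Slice 3: Δl = 2.5/cos20.5° = 2.669 m; N'_3 = 326·cos20.5° − 6·2.669 = 289.3; c'Δl = 14.41; W sinα = 114.2
Slice 4: Δl = 3.1/cos33.8° = 3.731 m; N'_4 = 328·cos33.8° − 17·3.731 = 209.1; c'Δl = 20.14; W sinα = 182.5
Slice 5: Δl = 1.7/cos47.1° = 2.497 m; N'_5 = 121·cos47.1° − 28·2.497 = 12.4; c'Δl = 13.49; W sinα = 88.6
Slice 6: Δl = 1.8/cos59.4° = 3.536 m; N'_6 = 56·cos59.4° − 5·3.536 = 10.8; c'Δl = 19.09; W sinα = 48.2
Σc'Δl = 91.1 kN/m; ΣN' = 797.4 kN/m; ΣW sinα = 473.7 kN/m
Resisting = 91.1 + 797.4·tan28.1° = 91.1 + 425.8 = 516.8 kN/m
FS = 516.8 / 473.7 = 1.091

FS = 1.09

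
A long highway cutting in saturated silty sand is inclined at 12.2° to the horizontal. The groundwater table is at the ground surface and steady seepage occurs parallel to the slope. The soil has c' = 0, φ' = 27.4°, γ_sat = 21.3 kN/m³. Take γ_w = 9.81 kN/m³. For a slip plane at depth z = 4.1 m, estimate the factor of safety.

With seepage parallel to the slope and the water table at the surface, the effective normal stress on the slip plane uses the buoyant unit weight γ' = γ_sat − γ_w while the driving shear stress uses γ_sat:
FS = [c' + γ' z cos²β tanφ'] / [γ_sat z sinβ cosβ]
(For c' = 0 this reduces to FS = (γ'/γ_sat)·tanφ'/tanβ.)
γ' = 21.3 − 9.81 = 11.49 kN/m³
Numerator = 0.0 + 11.49·4.1·cos²12.2°·tan27.4° = 0.0 + 11.49·4.1·0.9553·0.5184 = 23.328 kPa
Denominator = 21.3·4.1·sin12.2°·cos12.2° = 21.3·4.1·0.2113·0.9774 = 18.038 kPa
FS = 23.328 / 18.038 = 1.293

FS = 1.29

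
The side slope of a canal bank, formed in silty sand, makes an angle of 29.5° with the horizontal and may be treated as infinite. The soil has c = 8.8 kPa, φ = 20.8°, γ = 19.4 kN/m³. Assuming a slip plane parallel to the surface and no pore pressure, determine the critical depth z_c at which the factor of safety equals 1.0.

Setting FS = 1.00 in FS = [c + γz cos²β tanφ] / [γz sinβ cosβ] and solving for z:
z = c / [γ cosβ (FS·sinβ − cosβ·tanφ)]
  = 8.8 / [19.4·cos29.5°·(1.00·sin29.5° − cos29.5°·tan20.8°)]
  = 8.8 / [19.4·0.8704·(1.00·0.4924 − 0.8704·0.3799)]
  = 8.8 / 2.7321 = 3.221 m

z_c = 3.22 m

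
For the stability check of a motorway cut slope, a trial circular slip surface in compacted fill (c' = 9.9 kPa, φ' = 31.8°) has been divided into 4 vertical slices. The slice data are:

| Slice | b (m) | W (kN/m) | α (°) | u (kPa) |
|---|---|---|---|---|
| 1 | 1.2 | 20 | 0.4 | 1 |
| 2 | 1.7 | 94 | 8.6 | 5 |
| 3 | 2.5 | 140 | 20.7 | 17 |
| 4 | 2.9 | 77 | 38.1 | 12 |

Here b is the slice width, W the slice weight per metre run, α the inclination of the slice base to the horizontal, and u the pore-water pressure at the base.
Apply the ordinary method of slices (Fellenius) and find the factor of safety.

Ordinary method of slices: FS = Σ[c'·Δl_i + (W_i cosα_i − u_i·Δl_i)·tanφ'] / Σ W_i sinα_i, with Δl_i = b_i / cosα_i.
Slice 1: Δl = 1.2/cos0.4° = 1.200 m; N'_1 = 20·cos0.4° − 1·1.200 = 18.8; c'Δl = 11.88; W sinα = 0.1
Slice 2: Δl = 1.7/cos8.6° = 1.719 m; N'_2 = 94·cos8.6° − 5·1.719 = 84.3; c'Δl = 17.02; W sinα = 14.1
Slice 3: Δl = 2.5/cos20.7° = 2.673 m; N'_3 = 140·cos20.7° − 17·2.673 = 85.5; c'Δl = 26.46; W sinα = 49.5
Slice 4: Δl = 2.9/cos38.1° = 3.685 m; N'_4 = 77·cos38.1° − 12·3.685 = 16.4; c'Δl = 36.48; W sinα = 47.5
Σc'Δl = 91.8 kN/m; ΣN' = 205.0 kN/m; ΣW sinα = 111.2 kN/m
Resisting = 91.8 + 205.0·tan31.8° = 91.8 + 127.1 = 219.0 kN/m
FS = 219.0 / 111.2 = 1.969

FS = 1.97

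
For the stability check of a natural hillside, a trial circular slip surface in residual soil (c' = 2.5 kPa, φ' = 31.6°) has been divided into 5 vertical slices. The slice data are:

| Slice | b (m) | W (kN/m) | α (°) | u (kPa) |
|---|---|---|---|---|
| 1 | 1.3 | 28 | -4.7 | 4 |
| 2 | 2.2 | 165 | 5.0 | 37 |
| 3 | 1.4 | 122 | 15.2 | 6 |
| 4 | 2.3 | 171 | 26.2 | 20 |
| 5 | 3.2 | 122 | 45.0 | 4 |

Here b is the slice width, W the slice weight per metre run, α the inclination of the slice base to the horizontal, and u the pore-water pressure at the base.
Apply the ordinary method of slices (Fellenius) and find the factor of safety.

Ordinary method of slices: FS = Σ[c'·Δl_i + (W_i cosα_i − u_i·Δl_i)·tanφ'] / Σ W_i sinα_i, with Δl_i = b_i / cosα_i.
Slice 1: Δl = 1.3/cos(-4.7°) = 1.304 m; N'_1 = 28·cos(-4.7°) − 4·1.304 = 22.7; c'Δl = 3.26; W sinα = -2.3
Slice 2: Δl = 2.2/cos5.0° = 2.208 m; N'_2 = 165·cos5.0° − 37·2.208 = 82.7; c'Δl = 5.52; W sinα = 14.4
Slice 3: Δl = 1.4/cos15.2° = 1.451 m; N'_3 = 122·cos15.2° − 6·1.451 = 109.0; c'Δl = 3.63; W sinα = 32.0
Slice 4: Δl = 2.3/cos26.2° = 2.563 m; N'_4 = 171·cos26.2° − 20·2.563 = 102.2; c'Δl = 6.41; W sinα = 75.5
Slice 5: Δl = 3.2/cos45.0° = 4.525 m; N'_5 = 122·cos45.0° − 4·4.525 = 68.2; c'Δl = 11.31; W sinα = 86.3
Σc'Δl = 30.1 kN/m; ΣN' = 384.7 kN/m; ΣW sinα = 205.8 kN/m
Resisting = 30.1 + 384.7·tan31.6° = 30.1 + 236.7 = 266.8 kN/m
FS = 266.8 / 205.8 = 1.296

FS = 1.30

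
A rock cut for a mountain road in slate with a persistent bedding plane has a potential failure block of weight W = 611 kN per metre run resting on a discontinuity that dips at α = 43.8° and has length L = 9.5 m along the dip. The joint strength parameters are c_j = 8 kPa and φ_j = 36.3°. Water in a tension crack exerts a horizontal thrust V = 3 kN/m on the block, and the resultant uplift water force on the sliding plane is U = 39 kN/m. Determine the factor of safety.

Resolving the block weight along and normal to the plane and applying the Mohr–Coulomb strength on the joint:
N' = W cosα − U − V sinα = 611·cos43.8° − 39 − 3·sin43.8° = 399.9 kN/m
Driving force T = W sinα + V cosα = 611·sin43.8° + 3·cos43.8° = 425.1 kN/m
Resisting force R = c_j·L + N'·tanφ_j = 8·9.5 + 399.9·tan36.3° = 76.0 + 293.8 = 369.8 kN/m
FS = R / T = 369.8 / 425.1 = 0.870

FS = 0.87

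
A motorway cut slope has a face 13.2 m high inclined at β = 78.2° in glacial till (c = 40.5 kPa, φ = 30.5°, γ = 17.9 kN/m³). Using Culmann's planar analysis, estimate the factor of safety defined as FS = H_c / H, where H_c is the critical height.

FS = 1.77

H_c = (4c/γ) · sinβ cosφ / [1 − cos(β − φ)]
    = (4·40.5/17.9) · sin78.2°·cos30.5° / [1 − cos47.7°]
    = 9.050 · 0.8434 / 0.3270 = 23.34 m
FS = H_c / H = 23.34 / 13.2 = 1.768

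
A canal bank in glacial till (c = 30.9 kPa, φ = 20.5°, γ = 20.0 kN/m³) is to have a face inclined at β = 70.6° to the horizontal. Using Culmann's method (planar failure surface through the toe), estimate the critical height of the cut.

H_c = 15.23 m

Culmann's analysis gives the critical failure plane at α_cr = (β + φ)/2 = (70.6 + 20.5)/2 = 45.5°, and the critical height
H_c = (4c/γ) · sinβ cosφ / [1 − cos(β − φ)]
    = (4·30.9/20.0) · sin70.6°·cos20.5° / [1 − cos(50.1°)]
    = 6.180 · 0.9432·0.9367 / [1 − 0.6414]
    = 6.180 · 0.8835 / 0.3586
    = 15.23 m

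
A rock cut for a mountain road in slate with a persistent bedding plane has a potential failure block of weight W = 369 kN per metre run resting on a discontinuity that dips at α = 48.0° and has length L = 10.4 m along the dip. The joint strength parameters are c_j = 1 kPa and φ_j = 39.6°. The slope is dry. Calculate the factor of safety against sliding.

FS = 0.78

Resolving the block weight along and normal to the plane and applying the Mohr–Coulomb strength on the joint:
N' = W cosα = 369·cos48.0° = 246.9 kN/m
Driving force T = W sinα = 369·sin48.0° = 274.2 kN/m
Resisting force R = c_j·L + N'·tanφ_j = 1·10.4 + 246.9·tan39.6° = 10.4 + 204.3 = 214.7 kN/m
FS = R / T = 214.7 / 274.2 = 0.783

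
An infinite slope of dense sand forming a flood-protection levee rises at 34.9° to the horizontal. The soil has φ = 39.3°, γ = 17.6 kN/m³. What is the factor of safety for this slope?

FS = 1.17

For a dry cohesionless infinite slope the factor of safety is FS = tanφ / tanβ.
FS = tan39.3° / tan34.9° = 0.8185 / 0.6976 = 1.173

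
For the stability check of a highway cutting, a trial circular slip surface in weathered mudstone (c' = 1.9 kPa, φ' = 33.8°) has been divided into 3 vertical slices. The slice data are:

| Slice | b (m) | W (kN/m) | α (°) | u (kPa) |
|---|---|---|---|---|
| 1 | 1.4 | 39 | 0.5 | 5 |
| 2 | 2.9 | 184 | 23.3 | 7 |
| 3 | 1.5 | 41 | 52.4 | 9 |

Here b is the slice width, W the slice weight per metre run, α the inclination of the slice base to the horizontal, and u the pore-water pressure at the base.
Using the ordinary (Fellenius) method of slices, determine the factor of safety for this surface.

Ordinary method of slices: FS = Σ[c'·Δl_i + (W_i cosα_i − u_i·Δl_i)·tanφ'] / Σ W_i sinα_i, with Δl_i = b_i / cosα_i.
Slice 1: Δl = 1.4/cos0.5° = 1.400 m; N'_1 = 39·cos0.5° − 5·1.400 = 32.0; c'Δl = 2.66; W sinα = 0.3
Slice 2: Δl = 2.9/cos23.3° = 3.158 m; N'_2 = 184·cos23.3° − 7·3.158 = 146.9; c'Δl = 6.00; W sinα = 72.8
Slice 3: Δl = 1.5/cos52.4° = 2.458 m; N'_3 = 41·cos52.4° − 9·2.458 = 2.9; c'Δl = 4.67; W sinα = 32.5
Σc'Δl = 13.3 kN/m; ΣN' = 181.8 kN/m; ΣW sinα = 105.6 kN/m
Resisting = 13.3 + 181.8·tan33.8° = 13.3 + 121.7 = 135.0 kN/m
FS = 135.0 / 105.6 = 1.279

FS = 1.28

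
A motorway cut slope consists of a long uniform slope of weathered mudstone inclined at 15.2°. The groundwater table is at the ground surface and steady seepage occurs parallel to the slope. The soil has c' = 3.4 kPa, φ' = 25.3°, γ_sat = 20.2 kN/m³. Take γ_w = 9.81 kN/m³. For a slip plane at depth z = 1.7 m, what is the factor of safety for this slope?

With seepage parallel to the slope and the water table at the surface, the effective normal stress on the slip plane uses the buoyant unit weight γ' = γ_sat − γ_w while the driving shear stress uses γ_sat:
FS = [c' + γ' z cos²β tanφ'] / [γ_sat z sinβ cosβ]
γ' = 20.2 − 9.81 = 10.39 kN/m³
Numerator = 3.4 + 10.39·1.7·cos²15.2°·tan25.3° = 3.4 + 10.39·1.7·0.9313·0.4727 = 11.175 kPa
Denominator = 20.2·1.7·sin15.2°·cos15.2° = 20.2·1.7·0.2622·0.9650 = 8.689 kPa
FS = 11.175 / 8.689 = 1.286

FS = 1.29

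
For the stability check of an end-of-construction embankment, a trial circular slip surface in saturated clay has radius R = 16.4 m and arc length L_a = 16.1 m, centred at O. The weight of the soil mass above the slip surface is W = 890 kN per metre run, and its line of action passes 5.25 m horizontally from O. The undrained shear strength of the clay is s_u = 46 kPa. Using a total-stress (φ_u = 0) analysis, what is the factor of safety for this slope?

FS = 2.60

Taking moments about the centre O, the resisting moment is provided by the undrained shear strength acting along the arc:
M_R = s_u·L_a·R = 46·16.10·16.4 = 12145.8 kN·m/m
M_D = W·d = 890·5.25 = 4672.5 kN·m/m
FS = M_R / M_D = 12145.8 / 4672.5 = 2.599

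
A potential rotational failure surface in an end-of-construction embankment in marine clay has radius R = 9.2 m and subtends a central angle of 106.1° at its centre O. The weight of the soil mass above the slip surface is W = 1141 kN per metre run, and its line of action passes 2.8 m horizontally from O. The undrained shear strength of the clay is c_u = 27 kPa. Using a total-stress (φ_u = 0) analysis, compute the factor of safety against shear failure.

FS = 1.32

Taking moments about the centre O, the resisting moment is provided by the undrained shear strength acting along the arc:
Arc length L_a = R·θ = 9.2·(106.1°·π/180) = 9.2·1.8518 = 17.04 m
M_R = c_u·L_a·R = 27·17.04·9.2 = 4231.9 kN·m/m
M_D = W·d = 1141·2.8 = 3194.8 kN·m/m
FS = M_R / M_D = 4231.9 / 3194.8 = 1.325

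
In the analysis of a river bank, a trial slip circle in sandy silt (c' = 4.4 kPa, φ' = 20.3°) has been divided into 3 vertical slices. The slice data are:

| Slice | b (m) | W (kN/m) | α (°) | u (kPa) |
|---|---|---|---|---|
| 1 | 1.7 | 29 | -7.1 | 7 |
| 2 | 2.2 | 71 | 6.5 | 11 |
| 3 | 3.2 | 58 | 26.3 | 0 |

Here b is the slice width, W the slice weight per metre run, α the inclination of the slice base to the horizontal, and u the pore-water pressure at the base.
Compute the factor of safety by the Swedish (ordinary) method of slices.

FS = 2.50

Ordinary method of slices: FS = Σ[c'·Δl_i + (W_i cosα_i − u_i·Δl_i)·tanφ'] / Σ W_i sinα_i, with Δl_i = b_i / cosα_i.
Slice 1: Δl = 1.7/cos(-7.1°) = 1.713 m; N'_1 = 29·cos(-7.1°) − 7·1.713 = 16.8; c'Δl = 7.54; W sinα = -3.6
Slice 2: Δl = 2.2/cos6.5° = 2.214 m; N'_2 = 71·cos6.5° − 11·2.214 = 46.2; c'Δl = 9.74; W sinα = 8.0
Slice 3: Δl = 3.2/cos26.3° = 3.569 m; N'_3 = 58·cos26.3° − 0·3.569 = 52.0; c'Δl = 15.71; W sinα = 25.7
Σc'Δl = 33.0 kN/m; ΣN' = 115.0 kN/m; ΣW sinα = 30.2 kN/m
Resisting = 33.0 + 115.0·tan20.3° = 33.0 + 42.5 = 75.5 kN/m
FS = 75.5 / 30.2 = 2.505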